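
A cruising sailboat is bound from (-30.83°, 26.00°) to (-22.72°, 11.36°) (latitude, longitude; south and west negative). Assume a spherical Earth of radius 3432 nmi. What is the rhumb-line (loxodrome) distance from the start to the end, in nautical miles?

Rhumb course C = atan2(Δλ, Δψ) with Δψ = ln[tan(π/4+φ₂/2)/tan(π/4+φ₁/2)] = +0.1587, Δλ = -0.2555 → C = 301.85°
d = R·|Δφ| / |cos C| = 3432·0.14155 / 0.52772 = 921 nmi

921 nmi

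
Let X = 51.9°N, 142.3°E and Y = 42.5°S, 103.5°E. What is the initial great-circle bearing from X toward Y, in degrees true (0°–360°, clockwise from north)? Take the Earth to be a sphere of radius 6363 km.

N = sin Δλ·cos φ₂ = -0.4620;  D = cos φ₁ sin φ₂ − sin φ₁ cos φ₂ cos Δλ = -0.8690
initial course = atan2(N, D) = 208.00°

208.0°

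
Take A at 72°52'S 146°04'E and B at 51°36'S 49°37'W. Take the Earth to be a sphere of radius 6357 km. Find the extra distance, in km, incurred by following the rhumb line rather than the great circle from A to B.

2304 km

Great circle: cos σ = sin φ₁ sin φ₂ + cos φ₁ cos φ₂ cos Δλ,  σ = 0.9610 rad → d_gc = 6108.8 km
Rhumb line: Δψ = +0.8380, q = Δφ/Δψ = 0.4429, d_rh = R√(Δφ²+q²Δλ²) = 8412.8 km
Excess = 8412.8 − 6108.8 = 2304.0 ≈ 2304 km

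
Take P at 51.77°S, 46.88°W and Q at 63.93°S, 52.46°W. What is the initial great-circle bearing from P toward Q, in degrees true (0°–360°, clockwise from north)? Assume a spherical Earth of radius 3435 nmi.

N = sin Δλ·cos φ₂ = -0.0427;  D = cos φ₁ sin φ₂ − sin φ₁ cos φ₂ cos Δλ = -0.2123
initial course = atan2(N, D) = 191.38°

191.4°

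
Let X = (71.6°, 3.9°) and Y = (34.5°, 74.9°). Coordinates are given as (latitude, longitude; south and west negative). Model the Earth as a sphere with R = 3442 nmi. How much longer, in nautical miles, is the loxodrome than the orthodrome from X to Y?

Great circle: cos σ = sin φ₁ sin φ₂ + cos φ₁ cos φ₂ cos Δλ,  σ = 0.8993 rad → d_gc = 3095.5 nmi
Rhumb line: Δψ = -1.1782, q = Δφ/Δψ = 0.5496, d_rh = R√(Δφ²+q²Δλ²) = 3234.6 nmi
Excess = 3234.6 − 3095.5 = 139.1 ≈ 139 nmi

139 nmi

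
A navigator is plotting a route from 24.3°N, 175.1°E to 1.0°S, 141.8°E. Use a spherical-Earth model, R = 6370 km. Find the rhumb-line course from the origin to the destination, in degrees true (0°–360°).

Δψ = ln[tan(π/4+φ₂/2)/tan(π/4+φ₁/2)] = -0.4549
Δλ = -0.5812 rad (taken the short way round)
course = atan2(Δλ, Δψ) = 231.95°

232.0°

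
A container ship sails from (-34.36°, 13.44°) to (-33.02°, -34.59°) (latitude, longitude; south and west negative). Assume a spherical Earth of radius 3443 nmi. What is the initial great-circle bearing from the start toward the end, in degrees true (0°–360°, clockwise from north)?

257.9°

θ = atan2( sin Δλ·cos φ₂ ,  cos φ₁ sin φ₂ − sin φ₁ cos φ₂ cos Δλ )
  = atan2(-0.6234, -0.1334) = 257.92°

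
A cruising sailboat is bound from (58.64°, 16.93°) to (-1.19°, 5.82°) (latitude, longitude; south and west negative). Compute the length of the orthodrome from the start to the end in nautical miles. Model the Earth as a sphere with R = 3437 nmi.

3628 nmi

Haversine: a = sin²(Δφ/2)+cos φ₁ cos φ₂ sin²(Δλ/2) = 0.25359;  σ = 2·atan2(√a,√(1−a))
σ = 60.474° → d = Rσ = 3437·1.05547 = 3628 nmi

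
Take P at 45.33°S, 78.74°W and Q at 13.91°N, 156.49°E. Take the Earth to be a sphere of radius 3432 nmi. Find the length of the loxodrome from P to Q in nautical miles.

7679 nmi

Δψ = ln[tan(π/4+φ₂/2)/tan(π/4+φ₁/2)] = +1.1347;  Δφ = +1.0339 rad,  Δλ = -2.1776 rad
q = Δφ/Δψ = 0.9112
d = R·√(Δφ² + q²Δλ²) = 3432·2.23742 = 7679 nmi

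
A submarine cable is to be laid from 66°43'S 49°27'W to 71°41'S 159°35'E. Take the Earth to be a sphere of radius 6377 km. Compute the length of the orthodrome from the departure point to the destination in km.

cos σ = sin φ₁ sin φ₂ + cos φ₁ cos φ₂ cos Δλ
      = sin(-66.72°)sin(-71.68°) + cos(-66.72°)cos(-71.68°)cos(-150.97°) = 0.7634
σ = 40.234° → d = Rσ = 6377·0.70222 = 4478 km

4478 km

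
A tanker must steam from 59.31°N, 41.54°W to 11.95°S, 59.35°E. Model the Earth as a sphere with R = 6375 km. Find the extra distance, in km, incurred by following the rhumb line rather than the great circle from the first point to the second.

Great circle: cos σ = sin φ₁ sin φ₂ + cos φ₁ cos φ₂ cos Δλ,  σ = 1.8467 rad → d_gc = 11772.6 km
Rhumb line: Δψ = -1.5032, q = Δφ/Δψ = 0.8274, d_rh = R√(Δφ²+q²Δλ²) = 12211.7 km
Excess = 12211.7 − 11772.6 = 439.1 ≈ 439 km

439 km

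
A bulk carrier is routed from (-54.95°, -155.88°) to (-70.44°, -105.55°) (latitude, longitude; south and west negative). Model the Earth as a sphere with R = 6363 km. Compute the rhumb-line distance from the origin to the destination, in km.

Rhumb course C = atan2(Δλ, Δψ) with Δψ = ln[tan(π/4+φ₂/2)/tan(π/4+φ₁/2)] = -0.6054, Δλ = +0.8784 → C = 124.57°
d = R·|Δφ| / |cos C| = 6363·0.27035 / 0.56747 = 3031 km

3031 km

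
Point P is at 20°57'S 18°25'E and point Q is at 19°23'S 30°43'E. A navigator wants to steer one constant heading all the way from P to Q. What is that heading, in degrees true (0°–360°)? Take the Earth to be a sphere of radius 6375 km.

Meridional parts: M(φ₁)=-0.3741, M(φ₂)=-0.3449 → ΔM = +0.0291;  Δλ = +0.2147 rad
tan C = Δλ / ΔM = +7.3695 → C = 82.27°

82.3°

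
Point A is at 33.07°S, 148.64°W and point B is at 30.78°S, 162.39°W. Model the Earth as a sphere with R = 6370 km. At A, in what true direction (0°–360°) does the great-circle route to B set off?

N = sin Δλ·cos φ₂ = -0.2042;  D = cos φ₁ sin φ₂ − sin φ₁ cos φ₂ cos Δλ = +0.0265
initial course = atan2(N, D) = 277.40°

277.4°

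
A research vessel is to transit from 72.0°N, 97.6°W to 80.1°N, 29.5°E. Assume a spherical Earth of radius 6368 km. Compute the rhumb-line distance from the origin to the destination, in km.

3429 km

Δψ = ln[tan(π/4+φ₂/2)/tan(π/4+φ₁/2)] = +0.6036;  Δφ = +0.1414 rad,  Δλ = +2.2183 rad
q = Δφ/Δψ = 0.2342
d = R·√(Δφ² + q²Δλ²) = 6368·0.53844 = 3429 km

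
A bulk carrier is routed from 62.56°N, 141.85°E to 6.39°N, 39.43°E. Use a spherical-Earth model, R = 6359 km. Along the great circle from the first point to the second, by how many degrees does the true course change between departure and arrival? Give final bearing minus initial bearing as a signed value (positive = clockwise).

At departure: θ₁ = atan2(sin Δλ cos φ₂, cos φ₁ sin φ₂ − sin φ₁ cos φ₂ cos Δλ) = 283.94°
At arrival: θ₂ = atan2(sin Δλ cos φ₁, −cos φ₂ sin φ₁ + sin φ₂ cos φ₁ cos Δλ) = 206.75°
Δθ = θ₂ − θ₁ = -77.2°

-77.2°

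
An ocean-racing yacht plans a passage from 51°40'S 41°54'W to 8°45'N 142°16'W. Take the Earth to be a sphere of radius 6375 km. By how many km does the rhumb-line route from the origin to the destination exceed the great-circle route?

336 km

Great circle: cos σ = sin φ₁ sin φ₂ + cos φ₁ cos φ₂ cos Δλ,  σ = 1.8025 rad → d_gc = 11491.0 km
Rhumb line: Δψ = +1.2101, q = Δφ/Δψ = 0.8714, d_rh = R√(Δφ²+q²Δλ²) = 11827.4 km
Excess = 11827.4 − 11491.0 = 336.4 ≈ 336 km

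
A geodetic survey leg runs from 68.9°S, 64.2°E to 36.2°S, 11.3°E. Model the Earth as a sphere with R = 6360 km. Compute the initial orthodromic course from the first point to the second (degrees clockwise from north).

N = sin Δλ·cos φ₂ = -0.6436;  D = cos φ₁ sin φ₂ − sin φ₁ cos φ₂ cos Δλ = +0.2415
initial course = atan2(N, D) = 290.57°

290.6°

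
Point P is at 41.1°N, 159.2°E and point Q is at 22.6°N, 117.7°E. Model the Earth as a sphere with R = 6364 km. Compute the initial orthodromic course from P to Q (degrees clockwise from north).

254.9°

θ = atan2( sin Δλ·cos φ₂ ,  cos φ₁ sin φ₂ − sin φ₁ cos φ₂ cos Δλ )
  = atan2(-0.6117, -0.1649) = 254.91°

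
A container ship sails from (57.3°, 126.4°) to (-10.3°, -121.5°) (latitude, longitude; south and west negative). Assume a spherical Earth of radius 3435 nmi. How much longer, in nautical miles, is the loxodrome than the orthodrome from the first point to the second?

Great circle: cos σ = sin φ₁ sin φ₂ + cos φ₁ cos φ₂ cos Δλ,  σ = 1.9288 rad → d_gc = 6625.6 nmi
Rhumb line: Δψ = -1.4071, q = Δφ/Δψ = 0.8385, d_rh = R√(Δφ²+q²Δλ²) = 6941.3 nmi
Excess = 6941.3 − 6625.6 = 315.7 ≈ 316 nmi

316 nmi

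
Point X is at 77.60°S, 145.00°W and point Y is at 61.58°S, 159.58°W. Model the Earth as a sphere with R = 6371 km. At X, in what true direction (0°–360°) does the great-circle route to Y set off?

335.3°

θ = atan2( sin Δλ·cos φ₂ ,  cos φ₁ sin φ₂ − sin φ₁ cos φ₂ cos Δλ )
  = atan2(-0.1198, +0.2610) = 335.34°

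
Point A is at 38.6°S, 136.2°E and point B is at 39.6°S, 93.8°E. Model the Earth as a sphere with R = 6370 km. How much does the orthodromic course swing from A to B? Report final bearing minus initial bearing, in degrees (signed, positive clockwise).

+27.5°

Initial bearing θ₁ = atan2(sin Δλ cos φ₂, cos φ₁ sin φ₂ − sin φ₁ cos φ₂ cos Δλ) = 254.59°
Final bearing θ₂ = (initial bearing from the destination back to the start) + 180° = 282.09°
Δθ = θ₂ − θ₁ = +27.5°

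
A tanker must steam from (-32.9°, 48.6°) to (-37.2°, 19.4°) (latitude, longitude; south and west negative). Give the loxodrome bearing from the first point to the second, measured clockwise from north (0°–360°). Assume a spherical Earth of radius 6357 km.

259.8°

Meridional parts: M(φ₁)=-0.6086, M(φ₂)=-0.7004 → ΔM = -0.0917;  Δλ = -0.5096 rad
tan C = Δλ / ΔM = +5.5566 → C = 259.80°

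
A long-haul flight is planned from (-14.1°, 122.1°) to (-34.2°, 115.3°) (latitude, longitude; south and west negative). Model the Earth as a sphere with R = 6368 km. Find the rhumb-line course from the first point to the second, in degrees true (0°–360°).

Meridional parts: M(φ₁)=-0.2486, M(φ₂)=-0.6359 → ΔM = -0.3873;  Δλ = -0.1187 rad
tan C = Δλ / ΔM = +0.3065 → C = 197.04°

197.0°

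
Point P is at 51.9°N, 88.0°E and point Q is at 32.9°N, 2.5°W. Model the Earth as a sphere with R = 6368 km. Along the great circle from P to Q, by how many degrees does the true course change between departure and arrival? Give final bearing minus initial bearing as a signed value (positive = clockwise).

At departure: θ₁ = atan2(sin Δλ cos φ₂, cos φ₁ sin φ₂ − sin φ₁ cos φ₂ cos Δλ) = 292.10°
At arrival: θ₂ = atan2(sin Δλ cos φ₁, −cos φ₂ sin φ₁ + sin φ₂ cos φ₁ cos Δλ) = 222.91°
Δθ = θ₂ − θ₁ = -69.2°

-69.2°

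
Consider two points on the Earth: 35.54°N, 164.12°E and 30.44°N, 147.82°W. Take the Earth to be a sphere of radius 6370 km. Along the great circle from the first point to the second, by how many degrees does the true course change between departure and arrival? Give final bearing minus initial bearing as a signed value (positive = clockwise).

+27.3°

At departure: θ₁ = atan2(sin Δλ cos φ₂, cos φ₁ sin φ₂ − sin φ₁ cos φ₂ cos Δλ) = 83.13°
At arrival: θ₂ = atan2(sin Δλ cos φ₁, −cos φ₂ sin φ₁ + sin φ₂ cos φ₁ cos Δλ) = 110.44°
Δθ = θ₂ − θ₁ = +27.3°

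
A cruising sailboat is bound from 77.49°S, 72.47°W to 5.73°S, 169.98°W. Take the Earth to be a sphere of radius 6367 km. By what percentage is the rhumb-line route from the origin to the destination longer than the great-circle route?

Great circle: σ = 1.5014 rad → d_gc = Rσ = 9559.7 km
Rhumb: Δφ = +1.2524, Δλ = -1.7019, Δψ = +2.1107, q = Δφ/Δψ = 0.5934 → d_rh = R√(Δφ²+q²Δλ²) = 10243.6 km
Excess = (10243.6 − 9559.7) / 9559.7 = 683.9 / 9559.7 = 7.154% ≈ 7.2%

7.2%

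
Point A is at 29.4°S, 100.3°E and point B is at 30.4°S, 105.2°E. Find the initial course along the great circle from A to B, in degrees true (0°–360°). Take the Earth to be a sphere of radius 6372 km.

104.5°

N = sin Δλ·cos φ₂ = +0.0737;  D = cos φ₁ sin φ₂ − sin φ₁ cos φ₂ cos Δλ = -0.0190
initial course = atan2(N, D) = 104.46°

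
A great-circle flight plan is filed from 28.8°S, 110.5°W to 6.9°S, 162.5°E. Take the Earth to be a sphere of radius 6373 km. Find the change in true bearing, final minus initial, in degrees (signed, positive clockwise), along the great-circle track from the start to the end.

+33.0°

At departure: θ₁ = atan2(sin Δλ cos φ₂, cos φ₁ sin φ₂ − sin φ₁ cos φ₂ cos Δλ) = 265.37°
At arrival: θ₂ = atan2(sin Δλ cos φ₁, −cos φ₂ sin φ₁ + sin φ₂ cos φ₁ cos Δλ) = 298.38°
Δθ = θ₂ − θ₁ = +33.0°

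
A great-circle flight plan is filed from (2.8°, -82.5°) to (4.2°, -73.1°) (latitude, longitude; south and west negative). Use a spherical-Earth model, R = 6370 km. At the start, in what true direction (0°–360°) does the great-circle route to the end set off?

N = sin Δλ·cos φ₂ = +0.1629;  D = cos φ₁ sin φ₂ − sin φ₁ cos φ₂ cos Δλ = +0.0251
initial course = atan2(N, D) = 81.24°

81.2°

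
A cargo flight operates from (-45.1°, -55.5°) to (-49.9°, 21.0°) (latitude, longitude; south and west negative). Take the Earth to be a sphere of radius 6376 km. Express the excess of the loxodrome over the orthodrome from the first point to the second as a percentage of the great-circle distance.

4.5%

Great circle: σ = 0.8659 rad → d_gc = Rσ = 5520.9 km
Rhumb: Δφ = -0.0838, Δλ = +1.3352, Δψ = -0.1241, q = Δφ/Δψ = 0.6749 → d_rh = R√(Δφ²+q²Δλ²) = 5770.4 km
Excess = (5770.4 − 5520.9) / 5520.9 = 249.5 / 5520.9 = 4.52% ≈ 4.5%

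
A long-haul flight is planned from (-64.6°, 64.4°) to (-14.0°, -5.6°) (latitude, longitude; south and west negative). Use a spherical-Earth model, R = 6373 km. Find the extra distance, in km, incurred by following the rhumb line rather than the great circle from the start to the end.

233 km

Great circle: cos σ = sin φ₁ sin φ₂ + cos φ₁ cos φ₂ cos Δλ,  σ = 1.2016 rad → d_gc = 7657.7 km
Rhumb line: Δψ = +1.2432, q = Δφ/Δψ = 0.7103, d_rh = R√(Δφ²+q²Δλ²) = 7891.0 km
Excess = 7891.0 − 7657.7 = 233.3 ≈ 233 km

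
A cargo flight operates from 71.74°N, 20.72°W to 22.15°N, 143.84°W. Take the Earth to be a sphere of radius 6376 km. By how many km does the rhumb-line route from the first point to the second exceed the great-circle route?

1219 km

Great circle: cos σ = sin φ₁ sin φ₂ + cos φ₁ cos φ₂ cos Δλ,  σ = 1.3700 rad → d_gc = 8734.9 km
Rhumb line: Δψ = -1.4316, q = Δφ/Δψ = 0.6046, d_rh = R√(Δφ²+q²Δλ²) = 9953.5 km
Excess = 9953.5 − 8734.9 = 1218.6 ≈ 1219 km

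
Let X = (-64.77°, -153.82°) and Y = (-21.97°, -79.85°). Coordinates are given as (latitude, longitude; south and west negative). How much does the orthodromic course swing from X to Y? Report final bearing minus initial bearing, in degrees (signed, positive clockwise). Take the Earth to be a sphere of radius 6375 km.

-58.1°

At departure: θ₁ = atan2(sin Δλ cos φ₂, cos φ₁ sin φ₂ − sin φ₁ cos φ₂ cos Δλ) = 85.37°
At arrival: θ₂ = atan2(sin Δλ cos φ₁, −cos φ₂ sin φ₁ + sin φ₂ cos φ₁ cos Δλ) = 27.27°
Δθ = θ₂ − θ₁ = -58.1°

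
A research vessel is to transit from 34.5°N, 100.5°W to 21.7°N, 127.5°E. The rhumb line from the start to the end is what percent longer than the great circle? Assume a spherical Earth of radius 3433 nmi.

Great circle: σ = 1.8786 rad → d_gc = Rσ = 6449.1 nmi
Rhumb: Δφ = -0.2234, Δλ = -2.3038, Δψ = -0.2541, q = Δφ/Δψ = 0.8792 → d_rh = R√(Δφ²+q²Δλ²) = 6996.1 nmi
Excess = (6996.1 − 6449.1) / 6449.1 = 547.0 / 6449.1 = 8.48% ≈ 8.5%

8.5%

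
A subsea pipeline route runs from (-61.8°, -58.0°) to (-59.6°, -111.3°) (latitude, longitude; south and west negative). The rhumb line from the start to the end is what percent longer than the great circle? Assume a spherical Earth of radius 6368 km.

Great circle: σ = 0.4440 rad → d_gc = Rσ = 2827.3 km
Rhumb: Δφ = +0.0384, Δλ = -0.9303, Δψ = +0.0785, q = Δφ/Δψ = 0.4892 → d_rh = R√(Δφ²+q²Δλ²) = 2908.0 km
Excess = (2908.0 − 2827.3) / 2827.3 = 80.7 / 2827.3 = 2.854% ≈ 2.9%

2.9%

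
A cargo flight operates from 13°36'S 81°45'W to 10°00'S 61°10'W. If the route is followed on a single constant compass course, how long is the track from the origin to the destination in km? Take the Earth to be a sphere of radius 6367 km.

2274 km

Rhumb course C = atan2(Δλ, Δψ) with Δψ = ln[tan(π/4+φ₂/2)/tan(π/4+φ₁/2)] = +0.0642, Δλ = +0.3592 → C = 79.87°
d = R·|Δφ| / |cos C| = 6367·0.06283 / 0.17592 = 2274 km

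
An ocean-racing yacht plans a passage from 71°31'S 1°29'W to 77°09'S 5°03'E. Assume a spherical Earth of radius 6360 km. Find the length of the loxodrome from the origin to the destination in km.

Δψ = ln[tan(π/4+φ₂/2)/tan(π/4+φ₁/2)] = -0.3680;  Δφ = -0.0983 rad,  Δλ = +0.1140 rad
q = Δφ/Δψ = 0.2671
d = R·√(Δφ² + q²Δλ²) = 6360·0.10293 = 655 km

655 km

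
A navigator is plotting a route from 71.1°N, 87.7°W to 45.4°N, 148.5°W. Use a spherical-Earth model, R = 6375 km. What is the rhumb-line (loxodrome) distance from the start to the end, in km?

Δψ = ln[tan(π/4+φ₂/2)/tan(π/4+φ₁/2)] = -0.9018;  Δφ = -0.4485 rad,  Δλ = -1.0612 rad
q = Δφ/Δψ = 0.4974
d = R·√(Δφ² + q²Δλ²) = 6375·0.69266 = 4416 km

4416 km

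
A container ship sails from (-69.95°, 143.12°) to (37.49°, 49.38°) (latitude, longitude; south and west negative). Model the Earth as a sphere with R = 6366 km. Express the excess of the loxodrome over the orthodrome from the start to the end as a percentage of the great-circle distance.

Great circle: σ = 2.2012 rad → d_gc = Rσ = 14012.9 km
Rhumb: Δφ = +1.8752, Δλ = -1.6361, Δψ = +2.4396, q = Δφ/Δψ = 0.7686 → d_rh = R√(Δφ²+q²Δλ²) = 14373.3 km
Excess = (14373.3 − 14012.9) / 14012.9 = 360.4 / 14012.9 = 2.57% ≈ 2.6%

2.6%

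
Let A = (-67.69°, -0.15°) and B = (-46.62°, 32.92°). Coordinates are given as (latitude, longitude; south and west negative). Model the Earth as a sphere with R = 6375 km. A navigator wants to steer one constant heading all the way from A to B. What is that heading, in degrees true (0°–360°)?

39.4°

Meridional parts: M(φ₁)=-1.6236, M(φ₂)=-0.9219 → ΔM = +0.7017;  Δλ = +0.5772 rad
tan C = Δλ / ΔM = +0.8226 → C = 39.44°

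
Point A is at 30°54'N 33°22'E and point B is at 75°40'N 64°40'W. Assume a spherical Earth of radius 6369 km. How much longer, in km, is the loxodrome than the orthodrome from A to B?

628 km

Great circle: cos σ = sin φ₁ sin φ₂ + cos φ₁ cos φ₂ cos Δλ,  σ = 1.0839 rad → d_gc = 6903.5 km
Rhumb line: Δψ = +1.5060, q = Δφ/Δψ = 0.5188, d_rh = R√(Δφ²+q²Δλ²) = 7531.7 km
Excess = 7531.7 − 6903.5 = 628.2 ≈ 628 km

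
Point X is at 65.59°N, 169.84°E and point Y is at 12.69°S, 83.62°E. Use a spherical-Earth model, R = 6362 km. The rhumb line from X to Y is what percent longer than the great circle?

Great circle: σ = 1.7451 rad → d_gc = Rσ = 11102.6 km
Rhumb: Δφ = -1.3662, Δλ = -1.5048, Δψ = -1.7544, q = Δφ/Δψ = 0.7787 → d_rh = R√(Δφ²+q²Δλ²) = 11451.5 km
Excess = (11451.5 − 11102.6) / 11102.6 = 348.9 / 11102.6 = 3.14% ≈ 3.1%

3.1%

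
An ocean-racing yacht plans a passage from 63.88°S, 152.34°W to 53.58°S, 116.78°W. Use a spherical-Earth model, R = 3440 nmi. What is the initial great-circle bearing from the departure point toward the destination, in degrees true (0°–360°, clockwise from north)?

77.1°

N = sin Δλ·cos φ₂ = +0.3453;  D = cos φ₁ sin φ₂ − sin φ₁ cos φ₂ cos Δλ = +0.0794
initial course = atan2(N, D) = 77.05°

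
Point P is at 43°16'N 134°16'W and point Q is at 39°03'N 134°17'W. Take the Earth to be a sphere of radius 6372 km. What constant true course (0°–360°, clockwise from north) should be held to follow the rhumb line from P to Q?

180.2°

Δψ = ln[tan(π/4+φ₂/2)/tan(π/4+φ₁/2)] = -0.0978
Δλ = -0.0003 rad (taken the short way round)
course = atan2(Δλ, Δψ) = 180.17°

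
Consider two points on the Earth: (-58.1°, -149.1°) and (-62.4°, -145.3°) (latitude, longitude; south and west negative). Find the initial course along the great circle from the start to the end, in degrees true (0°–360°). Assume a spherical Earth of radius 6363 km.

θ = atan2( sin Δλ·cos φ₂ ,  cos φ₁ sin φ₂ − sin φ₁ cos φ₂ cos Δλ )
  = atan2(+0.0307, -0.0758) = 157.96°

158.0°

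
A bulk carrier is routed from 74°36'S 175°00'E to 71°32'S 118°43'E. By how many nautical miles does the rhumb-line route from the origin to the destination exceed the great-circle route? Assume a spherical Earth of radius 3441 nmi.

37 nmi

Great circle: cos σ = sin φ₁ sin φ₂ + cos φ₁ cos φ₂ cos Δλ,  σ = 0.2797 rad → d_gc = 962.4 nmi
Rhumb line: Δψ = +0.1843, q = Δφ/Δψ = 0.2905, d_rh = R√(Δφ²+q²Δλ²) = 999.0 nmi
Excess = 999.0 − 962.4 = 36.6 ≈ 37 nmi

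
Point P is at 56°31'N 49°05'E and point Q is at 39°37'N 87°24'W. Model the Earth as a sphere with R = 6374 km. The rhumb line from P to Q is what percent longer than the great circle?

Great circle: σ = 1.3452 rad → d_gc = Rσ = 8574.6 km
Rhumb: Δφ = -0.2950, Δλ = -2.3821, Δψ = -0.4471, q = Δφ/Δψ = 0.6597 → d_rh = R√(Δφ²+q²Δλ²) = 10192.0 km
Excess = (10192.0 − 8574.6) / 8574.6 = 1617.4 / 8574.6 = 18.86% ≈ 18.9%

18.9%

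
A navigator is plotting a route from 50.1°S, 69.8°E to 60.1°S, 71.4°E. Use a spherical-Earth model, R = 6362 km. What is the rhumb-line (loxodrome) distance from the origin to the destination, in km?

1115 km

Rhumb course C = atan2(Δλ, Δψ) with Δψ = ln[tan(π/4+φ₂/2)/tan(π/4+φ₁/2)] = -0.3071, Δλ = +0.0279 → C = 174.80°
d = R·|Δφ| / |cos C| = 6362·0.17453 / 0.99589 = 1115 km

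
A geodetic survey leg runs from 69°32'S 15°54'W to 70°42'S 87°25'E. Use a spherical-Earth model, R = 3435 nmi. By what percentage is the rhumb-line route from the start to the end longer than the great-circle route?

13.6%

Great circle: σ = 0.5402 rad → d_gc = Rσ = 1855.6 nmi
Rhumb: Δφ = -0.0204, Δλ = +1.8032, Δψ = -0.0599, q = Δφ/Δψ = 0.3400 → d_rh = R√(Δφ²+q²Δλ²) = 2107.2 nmi
Excess = (2107.2 − 1855.6) / 1855.6 = 251.6 / 1855.6 = 13.56% ≈ 13.6%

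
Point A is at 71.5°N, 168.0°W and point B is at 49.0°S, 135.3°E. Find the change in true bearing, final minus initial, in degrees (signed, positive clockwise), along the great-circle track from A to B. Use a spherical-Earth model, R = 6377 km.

At departure: θ₁ = atan2(sin Δλ cos φ₂, cos φ₁ sin φ₂ − sin φ₁ cos φ₂ cos Δλ) = 223.34°
At arrival: θ₂ = atan2(sin Δλ cos φ₁, −cos φ₂ sin φ₁ + sin φ₂ cos φ₁ cos Δλ) = 199.39°
Δθ = θ₂ − θ₁ = -24.0°

-24.0°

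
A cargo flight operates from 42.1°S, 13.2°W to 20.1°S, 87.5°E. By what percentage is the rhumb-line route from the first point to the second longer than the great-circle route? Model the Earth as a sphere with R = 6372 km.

Great circle: σ = 1.4696 rad → d_gc = Rσ = 9364.3 km
Rhumb: Δφ = +0.3840, Δλ = +1.7575, Δψ = +0.4533, q = Δφ/Δψ = 0.8471 → d_rh = R√(Δφ²+q²Δλ²) = 9797.1 km
Excess = (9797.1 − 9364.3) / 9364.3 = 432.8 / 9364.3 = 4.62% ≈ 4.6%

4.6%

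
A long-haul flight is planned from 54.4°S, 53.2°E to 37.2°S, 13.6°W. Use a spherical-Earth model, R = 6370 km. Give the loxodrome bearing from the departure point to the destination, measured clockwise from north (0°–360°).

290.5°

Δψ = ln[tan(π/4+φ₂/2)/tan(π/4+φ₁/2)] = +0.4357
Δλ = -1.1659 rad (taken the short way round)
course = atan2(Δλ, Δψ) = 290.49°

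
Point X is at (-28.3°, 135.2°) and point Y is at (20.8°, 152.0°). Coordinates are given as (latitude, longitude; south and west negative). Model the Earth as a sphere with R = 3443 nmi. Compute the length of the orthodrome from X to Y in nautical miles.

Haversine: a = sin²(Δφ/2)+cos φ₁ cos φ₂ sin²(Δλ/2) = 0.19019;  σ = 2·atan2(√a,√(1−a))
σ = 51.712° → d = Rσ = 3443·0.90255 = 3107 nmi

3107 nmi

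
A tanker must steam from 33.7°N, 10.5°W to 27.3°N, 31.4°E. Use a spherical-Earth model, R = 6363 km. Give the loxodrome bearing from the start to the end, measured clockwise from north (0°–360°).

Meridional parts: M(φ₁)=+0.6254, M(φ₂)=+0.4956 → ΔM = -0.1298;  Δλ = +0.7313 rad
tan C = Δλ / ΔM = -5.6360 → C = 100.06°

100.1°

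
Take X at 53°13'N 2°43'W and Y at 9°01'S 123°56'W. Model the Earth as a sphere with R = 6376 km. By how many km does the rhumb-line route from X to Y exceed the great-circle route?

Great circle: cos σ = sin φ₁ sin φ₂ + cos φ₁ cos φ₂ cos Δλ,  σ = 2.0175 rad → d_gc = 12863.8 km
Rhumb line: Δψ = -1.2592, q = Δφ/Δψ = 0.8626, d_rh = R√(Δφ²+q²Δλ²) = 13541.1 km
Excess = 13541.1 − 12863.8 = 677.3 ≈ 677 km

677 km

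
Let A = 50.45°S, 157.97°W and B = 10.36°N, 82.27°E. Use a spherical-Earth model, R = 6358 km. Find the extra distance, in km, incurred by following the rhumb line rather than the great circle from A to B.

561 km

Great circle: cos σ = sin φ₁ sin φ₂ + cos φ₁ cos φ₂ cos Δλ,  σ = 2.0371 rad → d_gc = 12951.8 km
Rhumb line: Δψ = +1.2048, q = Δφ/Δψ = 0.8809, d_rh = R√(Δφ²+q²Δλ²) = 13512.8 km
Excess = 13512.8 − 12951.8 = 561.0 ≈ 561 km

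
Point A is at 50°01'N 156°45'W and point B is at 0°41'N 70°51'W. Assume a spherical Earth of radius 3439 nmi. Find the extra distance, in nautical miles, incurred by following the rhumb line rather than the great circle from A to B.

127 nmi

Great circle: cos σ = sin φ₁ sin φ₂ + cos φ₁ cos φ₂ cos Δλ,  σ = 1.5157 rad → d_gc = 5212.5 nmi
Rhumb line: Δψ = -0.9992, q = Δφ/Δψ = 0.8617, d_rh = R√(Δφ²+q²Δλ²) = 5339.2 nmi
Excess = 5339.2 − 5212.5 = 126.7 ≈ 127 nmi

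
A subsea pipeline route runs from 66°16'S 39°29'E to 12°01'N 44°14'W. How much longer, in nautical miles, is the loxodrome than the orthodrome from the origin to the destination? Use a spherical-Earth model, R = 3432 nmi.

Great circle: cos σ = sin φ₁ sin φ₂ + cos φ₁ cos φ₂ cos Δλ,  σ = 1.7188 rad → d_gc = 5899.06 nmi
Rhumb line: Δψ = +1.7713, q = Δφ/Δψ = 0.7713, d_rh = R√(Δφ²+q²Δλ²) = 6078.59 nmi
Excess = 6078.59 − 5899.06 = 179.53 ≈ 180 nmi

180 nmi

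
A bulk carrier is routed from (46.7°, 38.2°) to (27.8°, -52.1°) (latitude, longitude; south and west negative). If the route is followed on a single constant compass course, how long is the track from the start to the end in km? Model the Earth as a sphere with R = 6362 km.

8176 km

Δψ = ln[tan(π/4+φ₂/2)/tan(π/4+φ₁/2)] = -0.4185;  Δφ = -0.3299 rad,  Δλ = -1.5760 rad
q = Δφ/Δψ = 0.7882
d = R·√(Δφ² + q²Δλ²) = 6362·1.28521 = 8176 km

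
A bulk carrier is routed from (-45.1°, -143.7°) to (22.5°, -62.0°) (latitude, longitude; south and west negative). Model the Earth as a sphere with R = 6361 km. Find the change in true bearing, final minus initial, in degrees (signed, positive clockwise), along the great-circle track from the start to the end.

-23.0°

At departure: θ₁ = atan2(sin Δλ cos φ₂, cos φ₁ sin φ₂ − sin φ₁ cos φ₂ cos Δλ) = 68.26°
At arrival: θ₂ = atan2(sin Δλ cos φ₁, −cos φ₂ sin φ₁ + sin φ₂ cos φ₁ cos Δλ) = 45.21°
Δθ = θ₂ − θ₁ = -23.0°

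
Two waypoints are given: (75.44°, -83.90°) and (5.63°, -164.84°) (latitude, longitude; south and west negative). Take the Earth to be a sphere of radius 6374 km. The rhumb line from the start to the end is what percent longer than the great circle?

Great circle: σ = 1.4360 rad → d_gc = Rσ = 9153.3 km
Rhumb: Δφ = -1.2184, Δλ = -1.4127, Δψ = -1.9593, q = Δφ/Δψ = 0.6219 → d_rh = R√(Δφ²+q²Δλ²) = 9574.4 km
Excess = (9574.4 − 9153.3) / 9153.3 = 421.1 / 9153.3 = 4.60% ≈ 4.6%

4.6%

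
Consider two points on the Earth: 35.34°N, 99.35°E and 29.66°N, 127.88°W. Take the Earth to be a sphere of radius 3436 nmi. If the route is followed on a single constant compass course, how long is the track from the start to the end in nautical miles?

6719 nmi

Δψ = ln[tan(π/4+φ₂/2)/tan(π/4+φ₁/2)] = -0.1176;  Δφ = -0.0991 rad,  Δλ = +2.3173 rad
q = Δφ/Δψ = 0.8428
d = R·√(Δφ² + q²Δλ²) = 3436·1.95543 = 6719 nmi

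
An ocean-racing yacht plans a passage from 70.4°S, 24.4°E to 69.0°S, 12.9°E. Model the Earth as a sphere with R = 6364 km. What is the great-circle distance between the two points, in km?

469 km

Haversine: a = sin²(Δφ/2)+cos φ₁ cos φ₂ sin²(Δλ/2) = 0.00136;  σ = 2·atan2(√a,√(1−a))
σ = 4.221° → d = Rσ = 6364·0.07366 = 469 km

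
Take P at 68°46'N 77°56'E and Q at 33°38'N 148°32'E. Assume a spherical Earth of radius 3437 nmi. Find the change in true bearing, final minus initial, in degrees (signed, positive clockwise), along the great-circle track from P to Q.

At departure: θ₁ = atan2(sin Δλ cos φ₂, cos φ₁ sin φ₂ − sin φ₁ cos φ₂ cos Δλ) = 94.16°
At arrival: θ₂ = atan2(sin Δλ cos φ₁, −cos φ₂ sin φ₁ + sin φ₂ cos φ₁ cos Δλ) = 154.29°
Δθ = θ₂ − θ₁ = +60.1°

+60.1°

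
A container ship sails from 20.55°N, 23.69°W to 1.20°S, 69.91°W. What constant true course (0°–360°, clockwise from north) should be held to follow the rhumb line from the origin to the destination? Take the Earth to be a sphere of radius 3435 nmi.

Meridional parts: M(φ₁)=+0.3666, M(φ₂)=-0.0209 → ΔM = -0.3876;  Δλ = -0.8067 rad
tan C = Δλ / ΔM = +2.0815 → C = 244.34°

244.3°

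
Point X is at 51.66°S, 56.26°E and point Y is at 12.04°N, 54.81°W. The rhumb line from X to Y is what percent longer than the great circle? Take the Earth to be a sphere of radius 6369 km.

Great circle: σ = 1.9624 rad → d_gc = Rσ = 12498.8 km
Rhumb: Δφ = +1.1118, Δλ = -1.9385, Δψ = +1.2683, q = Δφ/Δψ = 0.8766 → d_rh = R√(Δφ²+q²Δλ²) = 12933.7 km
Excess = (12933.7 − 12498.8) / 12498.8 = 434.9 / 12498.8 = 3.48% ≈ 3.5%

3.5%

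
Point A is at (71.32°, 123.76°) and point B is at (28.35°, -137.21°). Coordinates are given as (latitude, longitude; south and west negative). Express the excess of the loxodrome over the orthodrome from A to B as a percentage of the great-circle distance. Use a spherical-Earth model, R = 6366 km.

8.8%

Great circle: σ = 1.1532 rad → d_gc = Rσ = 7341.0 km
Rhumb: Δφ = -0.7500, Δλ = +1.7284, Δψ = -1.2887, q = Δφ/Δψ = 0.5820 → d_rh = R√(Δφ²+q²Δλ²) = 7987.3 km
Excess = (7987.3 − 7341.0) / 7341.0 = 646.3 / 7341.0 = 8.80% ≈ 8.8%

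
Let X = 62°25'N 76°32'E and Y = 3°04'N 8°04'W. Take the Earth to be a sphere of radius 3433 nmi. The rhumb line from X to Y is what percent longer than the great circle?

Great circle: σ = 1.4797 rad → d_gc = Rσ = 5079.9 nmi
Rhumb: Δφ = -1.0359, Δλ = -1.4765, Δψ = -1.3510, q = Δφ/Δψ = 0.7667 → d_rh = R√(Δφ²+q²Δλ²) = 5267.8 nmi
Excess = (5267.8 − 5079.9) / 5079.9 = 187.9 / 5079.9 = 3.70% ≈ 3.7%

3.7%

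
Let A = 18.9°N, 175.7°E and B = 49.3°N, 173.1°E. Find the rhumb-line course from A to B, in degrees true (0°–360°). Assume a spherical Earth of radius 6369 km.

356.0°

Δψ = ln[tan(π/4+φ₂/2)/tan(π/4+φ₁/2)] = +0.6558
Δλ = -0.0454 rad (taken the short way round)
course = atan2(Δλ, Δψ) = 356.04°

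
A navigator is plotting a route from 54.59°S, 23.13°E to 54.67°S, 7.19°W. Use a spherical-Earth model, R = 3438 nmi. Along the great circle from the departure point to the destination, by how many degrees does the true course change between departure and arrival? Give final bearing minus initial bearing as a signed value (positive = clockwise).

+24.9°

Initial bearing θ₁ = atan2(sin Δλ cos φ₂, cos φ₁ sin φ₂ − sin φ₁ cos φ₂ cos Δλ) = 257.29°
Final bearing θ₂ = (initial bearing from the destination back to the start) + 180° = 282.20°
Δθ = θ₂ − θ₁ = +24.9°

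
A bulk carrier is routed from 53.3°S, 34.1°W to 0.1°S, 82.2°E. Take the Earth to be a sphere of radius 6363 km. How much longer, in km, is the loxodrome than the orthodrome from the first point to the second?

693 km

Great circle: cos σ = sin φ₁ sin φ₂ + cos φ₁ cos φ₂ cos Δλ,  σ = 1.8373 rad → d_gc = 11690.94 km
Rhumb line: Δψ = +1.1018, q = Δφ/Δψ = 0.8427, d_rh = R√(Δφ²+q²Δλ²) = 12384.37 km
Excess = 12384.37 − 11690.94 = 693.43 ≈ 693 km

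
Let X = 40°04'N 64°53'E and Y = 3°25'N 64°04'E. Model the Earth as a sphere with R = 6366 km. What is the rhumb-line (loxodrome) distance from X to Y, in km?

4073 km

Δψ = ln[tan(π/4+φ₂/2)/tan(π/4+φ₁/2)] = -0.7048;  Δφ = -0.6397 rad,  Δλ = -0.0143 rad
q = Δφ/Δψ = 0.9076
d = R·√(Δφ² + q²Δλ²) = 6366·0.63979 = 4073 km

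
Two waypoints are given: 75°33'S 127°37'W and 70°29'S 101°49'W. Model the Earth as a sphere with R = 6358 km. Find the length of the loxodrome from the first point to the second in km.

1003 km

Rhumb course C = atan2(Δλ, Δψ) with Δψ = ln[tan(π/4+φ₂/2)/tan(π/4+φ₁/2)] = +0.3050, Δλ = +0.4503 → C = 55.89°
d = R·|Δφ| / |cos C| = 6358·0.08843 / 0.56079 = 1003 km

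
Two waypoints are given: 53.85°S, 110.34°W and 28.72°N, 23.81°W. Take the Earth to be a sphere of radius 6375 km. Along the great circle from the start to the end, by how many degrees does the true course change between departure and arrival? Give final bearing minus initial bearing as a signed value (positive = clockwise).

At departure: θ₁ = atan2(sin Δλ cos φ₂, cos φ₁ sin φ₂ − sin φ₁ cos φ₂ cos Δλ) = 69.56°
At arrival: θ₂ = atan2(sin Δλ cos φ₁, −cos φ₂ sin φ₁ + sin φ₂ cos φ₁ cos Δλ) = 39.07°
Δθ = θ₂ − θ₁ = -30.5°

-30.5°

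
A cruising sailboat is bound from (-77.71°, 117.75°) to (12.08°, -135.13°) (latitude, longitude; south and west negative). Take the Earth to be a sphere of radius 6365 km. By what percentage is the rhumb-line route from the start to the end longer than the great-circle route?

Great circle: σ = 1.8398 rad → d_gc = Rσ = 11710.2 km
Rhumb: Δφ = +1.5671, Δλ = +1.8696, Δψ = +2.4412, q = Δφ/Δψ = 0.6420 → d_rh = R√(Δφ²+q²Δλ²) = 12564.1 km
Excess = (12564.1 − 11710.2) / 11710.2 = 853.9 / 11710.2 = 7.29% ≈ 7.3%

7.3%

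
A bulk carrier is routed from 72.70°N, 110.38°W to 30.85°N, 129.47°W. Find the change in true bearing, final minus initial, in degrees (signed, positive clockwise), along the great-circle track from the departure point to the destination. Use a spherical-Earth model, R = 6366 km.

Initial bearing θ₁ = atan2(sin Δλ cos φ₂, cos φ₁ sin φ₂ − sin φ₁ cos φ₂ cos Δλ) = 204.29°
Final bearing θ₂ = (initial bearing from the destination back to the start) + 180° = 188.19°
Δθ = θ₂ − θ₁ = -16.1°

-16.1°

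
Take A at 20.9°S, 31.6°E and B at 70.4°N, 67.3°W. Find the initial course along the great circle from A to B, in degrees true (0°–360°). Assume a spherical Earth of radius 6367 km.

N = sin Δλ·cos φ₂ = -0.3314;  D = cos φ₁ sin φ₂ − sin φ₁ cos φ₂ cos Δλ = +0.8616
initial course = atan2(N, D) = 338.96°

339.0°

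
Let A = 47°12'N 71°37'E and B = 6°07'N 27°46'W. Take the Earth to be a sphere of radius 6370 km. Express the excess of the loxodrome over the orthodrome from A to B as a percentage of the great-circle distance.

3.7%

Great circle: σ = 1.6028 rad → d_gc = Rσ = 10209.6 km
Rhumb: Δφ = -0.7170, Δλ = -1.7346, Δψ = -0.8298, q = Δφ/Δψ = 0.8641 → d_rh = R√(Δφ²+q²Δλ²) = 10584.0 km
Excess = (10584.0 − 10209.6) / 10209.6 = 374.4 / 10209.6 = 3.67% ≈ 3.7%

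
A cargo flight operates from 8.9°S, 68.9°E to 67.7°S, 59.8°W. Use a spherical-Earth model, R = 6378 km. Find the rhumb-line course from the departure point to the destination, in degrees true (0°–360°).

236.8°

Meridional parts: M(φ₁)=-0.1560, M(φ₂)=-1.6241 → ΔM = -1.4681;  Δλ = -2.2462 rad
tan C = Δλ / ΔM = +1.5300 → C = 236.83°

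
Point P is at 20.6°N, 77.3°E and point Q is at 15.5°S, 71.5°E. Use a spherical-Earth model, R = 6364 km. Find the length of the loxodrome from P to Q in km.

Δψ = ln[tan(π/4+φ₂/2)/tan(π/4+φ₁/2)] = -0.6414;  Δφ = -0.6301 rad,  Δλ = -0.1012 rad
q = Δφ/Δψ = 0.9823
d = R·√(Δφ² + q²Δλ²) = 6364·0.63786 = 4059 km

4059 km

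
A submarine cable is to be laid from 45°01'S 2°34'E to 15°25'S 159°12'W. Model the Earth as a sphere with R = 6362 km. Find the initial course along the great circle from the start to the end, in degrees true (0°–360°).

N = sin Δλ·cos φ₂ = -0.3016;  D = cos φ₁ sin φ₂ − sin φ₁ cos φ₂ cos Δλ = -0.8355
initial course = atan2(N, D) = 199.85°

199.8°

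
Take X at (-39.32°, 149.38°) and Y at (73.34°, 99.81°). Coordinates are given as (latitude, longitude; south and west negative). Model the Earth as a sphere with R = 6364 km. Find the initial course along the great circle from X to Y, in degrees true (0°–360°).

345.7°

θ = atan2( sin Δλ·cos φ₂ ,  cos φ₁ sin φ₂ − sin φ₁ cos φ₂ cos Δλ )
  = atan2(-0.2182, +0.8590) = 345.74°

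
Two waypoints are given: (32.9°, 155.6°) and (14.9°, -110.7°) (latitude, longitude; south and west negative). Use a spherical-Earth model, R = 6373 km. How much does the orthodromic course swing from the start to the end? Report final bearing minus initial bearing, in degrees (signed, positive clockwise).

Initial bearing θ₁ = atan2(sin Δλ cos φ₂, cos φ₁ sin φ₂ − sin φ₁ cos φ₂ cos Δλ) = 75.48°
Final bearing θ₂ = (initial bearing from the destination back to the start) + 180° = 122.75°
Δθ = θ₂ − θ₁ = +47.3°

+47.3°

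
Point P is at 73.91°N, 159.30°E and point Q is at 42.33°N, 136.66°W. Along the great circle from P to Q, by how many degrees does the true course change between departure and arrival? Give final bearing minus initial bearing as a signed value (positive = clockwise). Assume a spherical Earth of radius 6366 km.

+57.8°

Initial bearing θ₁ = atan2(sin Δλ cos φ₂, cos φ₁ sin φ₂ − sin φ₁ cos φ₂ cos Δλ) = 100.59°
Final bearing θ₂ = (initial bearing from the destination back to the start) + 180° = 158.38°
Δθ = θ₂ − θ₁ = +57.8°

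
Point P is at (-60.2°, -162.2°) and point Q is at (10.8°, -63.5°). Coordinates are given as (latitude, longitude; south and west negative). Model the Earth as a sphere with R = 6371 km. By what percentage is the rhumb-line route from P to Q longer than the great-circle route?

Great circle: σ = 1.8095 rad → d_gc = Rσ = 11528.3 km
Rhumb: Δφ = +1.2392, Δλ = +1.7226, Δψ = +1.5136, q = Δφ/Δψ = 0.8187 → d_rh = R√(Δφ²+q²Δλ²) = 11960.9 km
Excess = (11960.9 − 11528.3) / 11528.3 = 432.6 / 11528.3 = 3.753% ≈ 3.8%

3.8%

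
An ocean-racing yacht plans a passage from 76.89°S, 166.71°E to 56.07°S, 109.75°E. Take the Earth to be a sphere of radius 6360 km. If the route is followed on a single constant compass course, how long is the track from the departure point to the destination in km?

3298 km

Rhumb course C = atan2(Δλ, Δψ) with Δψ = ln[tan(π/4+φ₂/2)/tan(π/4+φ₁/2)] = +0.9764, Δλ = -0.9941 → C = 314.48°
d = R·|Δφ| / |cos C| = 6360·0.36338 / 0.70071 = 3298 km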